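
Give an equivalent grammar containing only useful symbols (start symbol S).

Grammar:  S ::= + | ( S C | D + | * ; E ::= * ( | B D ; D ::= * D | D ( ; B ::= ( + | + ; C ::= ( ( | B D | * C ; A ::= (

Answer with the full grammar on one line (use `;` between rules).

Generating nonterminals: {A, B, C, E, S}.
Reachable from S after that: {C, S}.
Removed useless symbols: {A, B, D, E} and every production mentioning them.

S ::= + | ( S C | *; C ::= ( ( | * C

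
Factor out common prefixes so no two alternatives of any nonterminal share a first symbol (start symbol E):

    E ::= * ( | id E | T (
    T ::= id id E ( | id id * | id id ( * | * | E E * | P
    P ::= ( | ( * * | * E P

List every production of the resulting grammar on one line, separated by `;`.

E ::= * ( | id E | T (; T ::= * | E E * | P | id id T'; P ::= * E P | ( P'; T' ::= E ( | * | ( *; P' ::= ε | * *

T has alternatives sharing prefix 'id id': factor to T → id id T' with T' → E ( | * | ( *.
P has alternatives sharing prefix '(': factor to P → ( P' with P' → ε | * *.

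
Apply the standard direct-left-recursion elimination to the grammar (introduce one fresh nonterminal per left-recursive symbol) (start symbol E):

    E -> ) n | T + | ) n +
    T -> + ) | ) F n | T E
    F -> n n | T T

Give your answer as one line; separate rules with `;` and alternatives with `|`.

T is directly left-recursive.
For T: α = {E}, β = {+ ), ) F n}. Rewrite as T → β T' and T' → α T' | ε.

E -> ) n | T + | ) n +; T -> + ) T' | ) F n T'; F -> n n | T T; T' -> E T' | ε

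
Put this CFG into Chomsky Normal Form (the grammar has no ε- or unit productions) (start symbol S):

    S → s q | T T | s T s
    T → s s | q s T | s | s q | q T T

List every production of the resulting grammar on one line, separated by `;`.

S → X1 X2 | T T | X1 Y1; T → X1 X1 | X2 Y2 | s | X1 X2 | X2 Y3; X1 → s; X2 → q; Y1 → T X1; Y2 → X1 T; Y3 → T T

Introduce a nonterminal for each terminal appearing in a rule of length ≥ 2: X1 → s, X2 → q.
Binarize each right-hand side of length ≥ 3 by chaining fresh nonterminals (Y1, Y2, …): affected rules were S → X1 T X1; T → X2 X1 T; T → X2 T T.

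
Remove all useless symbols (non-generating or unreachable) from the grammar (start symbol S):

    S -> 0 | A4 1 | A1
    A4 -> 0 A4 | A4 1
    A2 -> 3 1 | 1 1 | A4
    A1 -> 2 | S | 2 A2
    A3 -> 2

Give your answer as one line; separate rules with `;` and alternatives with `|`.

Generating nonterminals: {A1, A2, A3, S}.
Reachable from S after that: {A1, A2, S}.
Removed useless symbols: {A3, A4} and every production mentioning them.

S -> 0 | A1; A2 -> 3 1 | 1 1; A1 -> 2 | S | 2 A2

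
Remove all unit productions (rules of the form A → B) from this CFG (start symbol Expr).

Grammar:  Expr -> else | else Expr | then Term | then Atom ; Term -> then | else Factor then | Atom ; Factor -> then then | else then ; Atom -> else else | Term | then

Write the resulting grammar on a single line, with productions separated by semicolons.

Unit pairs: Atom ⇒* {Term}; Term ⇒* {Atom}.
For each unit pair (A, B), copy every non-unit production of B to A, then drop all unit productions.

Expr -> else | else Expr | then Term | then Atom; Term -> then | else Factor then | else else; Factor -> then then | else then; Atom -> then | else Factor then | else else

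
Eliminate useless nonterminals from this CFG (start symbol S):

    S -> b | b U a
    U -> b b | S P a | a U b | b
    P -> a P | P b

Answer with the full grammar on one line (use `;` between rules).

S -> b | b U a; U -> b b | a U b | b

Generating nonterminals: {S, U}.
Reachable from S after that: {S, U}.
Removed useless symbols: {P} and every production mentioning them.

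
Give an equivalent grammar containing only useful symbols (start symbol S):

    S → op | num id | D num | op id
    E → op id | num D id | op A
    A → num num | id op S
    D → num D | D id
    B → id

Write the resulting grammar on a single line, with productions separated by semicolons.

Generating nonterminals: {A, B, E, S}.
Reachable from S after that: {S}.
Removed useless symbols: {A, B, D, E} and every production mentioning them.

S → op | num id | op id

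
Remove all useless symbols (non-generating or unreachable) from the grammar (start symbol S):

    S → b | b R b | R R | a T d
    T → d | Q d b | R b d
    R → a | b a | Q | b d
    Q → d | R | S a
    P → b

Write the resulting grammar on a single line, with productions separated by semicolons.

S → b | b R b | R R | a T d; T → d | Q d b | R b d; R → a | b a | Q | b d; Q → d | R | S a

Generating nonterminals: {P, Q, R, S, T}.
Reachable from S after that: {Q, R, S, T}.
Removed useless symbols: {P} and every production mentioning them.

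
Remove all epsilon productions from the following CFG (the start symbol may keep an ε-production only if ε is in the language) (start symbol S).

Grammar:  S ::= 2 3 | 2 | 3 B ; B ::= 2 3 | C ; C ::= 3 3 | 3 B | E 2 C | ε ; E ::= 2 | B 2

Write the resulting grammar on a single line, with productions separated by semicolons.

The nullable symbols are {B, C}.
ε ∉ L(G), so no ε-production is kept.
Add the nullable-subset variants: S → 3 B gives 3 B | 3. C → 3 B gives 3 B | 3. C → E 2 C gives E 2 C | E 2.

S ::= 2 3 | 2 | 3 B | 3; B ::= 2 3 | C; C ::= 3 3 | 3 B | 3 | E 2 C | E 2; E ::= 2 | B 2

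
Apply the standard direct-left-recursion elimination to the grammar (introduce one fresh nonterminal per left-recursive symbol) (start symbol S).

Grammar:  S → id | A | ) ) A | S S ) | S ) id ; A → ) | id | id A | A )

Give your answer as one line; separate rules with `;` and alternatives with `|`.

S → id S' | A S' | ) ) A S'; A → ) A' | id A' | id A A'; S' → S ) S' | ) id S' | eps; A' → ) A' | eps

Left recursion appears on S, A.
For S: α = {S ), ) id}, β = {id, A, ) ) A}. Rewrite as S → β S' and S' → α S' | ε.
For A: α = {)}, β = {), id, id A}. Rewrite as A → β A' and A' → α A' | ε.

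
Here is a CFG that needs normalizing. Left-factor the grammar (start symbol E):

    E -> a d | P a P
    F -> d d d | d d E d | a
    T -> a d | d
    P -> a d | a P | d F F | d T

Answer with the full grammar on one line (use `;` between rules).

F has alternatives sharing prefix 'd d': factor to F → d d F' with F' → d | E d.
P has alternatives sharing prefix 'a': factor to P → a P' with P' → d | P.
P has alternatives sharing prefix 'd': factor to P → d P'' with P'' → F F | T.

E -> a d | P a P; F -> a | d d F'; T -> a d | d; P -> a P' | d P''; F' -> d | E d; P' -> d | P; P'' -> F F | T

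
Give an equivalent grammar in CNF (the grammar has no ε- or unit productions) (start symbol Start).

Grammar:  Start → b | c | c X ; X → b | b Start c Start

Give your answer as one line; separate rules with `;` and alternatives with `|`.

Introduce a nonterminal for each terminal appearing in a rule of length ≥ 2: X1 → c, X2 → b.
Binarize each right-hand side of length ≥ 3 by chaining fresh nonterminals (Y1, Y2, …): affected rules were X → X2 Start X1 Start.

Start → b | c | X1 X; X → b | X2 Y1; X1 → c; X2 → b; Y1 → Start Y2; Y2 → X1 Start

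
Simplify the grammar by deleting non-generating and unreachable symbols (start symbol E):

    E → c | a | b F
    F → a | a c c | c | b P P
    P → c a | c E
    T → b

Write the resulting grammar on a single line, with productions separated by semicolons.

E → c | a | b F; F → a | a c c | c | b P P; P → c a | c E

Generating nonterminals: {E, F, P, T}.
Reachable from E after that: {E, F, P}.
Removed useless symbols: {T} and every production mentioning them.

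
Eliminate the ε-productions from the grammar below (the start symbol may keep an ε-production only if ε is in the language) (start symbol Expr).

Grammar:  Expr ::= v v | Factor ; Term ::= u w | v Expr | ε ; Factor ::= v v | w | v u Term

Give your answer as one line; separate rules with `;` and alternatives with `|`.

Nullable nonterminals: {Term}.
ε ∉ L(G), so no ε-production is kept.
For each production, add variants omitting each subset of nullable occurrences: Factor → v u Term gives v u Term | v u.

Expr ::= v v | Factor; Term ::= u w | v Expr; Factor ::= v v | w | v u Term | v u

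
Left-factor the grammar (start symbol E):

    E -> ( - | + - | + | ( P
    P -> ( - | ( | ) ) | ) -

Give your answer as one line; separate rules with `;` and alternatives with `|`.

E -> ( E' | + E''; P -> ( P' | ) P''; E' -> - | P; E'' -> - | ε; P' -> - | ε; P'' -> ) | -

E has alternatives sharing prefix '(': factor to E → ( E' with E' → - | P.
E has alternatives sharing prefix '+': factor to E → + E'' with E'' → - | ε.
P has alternatives sharing prefix '(': factor to P → ( P' with P' → - | ε.
P has alternatives sharing prefix ')': factor to P → ) P'' with P'' → ) | -.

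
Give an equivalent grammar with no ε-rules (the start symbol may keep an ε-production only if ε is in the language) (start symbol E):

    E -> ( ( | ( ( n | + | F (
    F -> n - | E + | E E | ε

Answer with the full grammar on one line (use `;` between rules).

Nullable set = {F}.
ε ∉ L(G), so no ε-production is kept.
Add the nullable-subset variants: E → F ( gives F ( | (.

E -> ( ( | ( ( n | + | F ( | (; F -> n - | E + | E E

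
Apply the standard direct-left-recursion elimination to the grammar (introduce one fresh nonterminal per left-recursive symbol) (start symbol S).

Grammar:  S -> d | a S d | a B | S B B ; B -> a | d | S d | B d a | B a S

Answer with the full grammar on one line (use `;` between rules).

Directly left-recursive nonterminals: S, B.
For S: α = {B B}, β = {d, a S d, a B}. Rewrite as S → β S' and S' → α S' | ε.
For B: α = {d a, a S}, β = {a, d, S d}. Rewrite as B → β B' and B' → α B' | ε.

S -> d S' | a S d S' | a B S'; B -> a B' | d B' | S d B'; S' -> B B S' | epsilon; B' -> d a B' | a S B' | epsilon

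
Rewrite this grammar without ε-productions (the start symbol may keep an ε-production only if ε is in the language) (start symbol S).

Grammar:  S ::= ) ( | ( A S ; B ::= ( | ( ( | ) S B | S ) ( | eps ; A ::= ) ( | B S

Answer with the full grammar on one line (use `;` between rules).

Nullable set = {B}.
ε ∉ L(G), so no ε-production is kept.
Expand every rule over subsets of its nullable positions: B → ) S B gives ) S B | ) S. A → B S gives B S | S.

S ::= ) ( | ( A S; B ::= ( | ( ( | ) S B | ) S | S ) (; A ::= ) ( | B S | S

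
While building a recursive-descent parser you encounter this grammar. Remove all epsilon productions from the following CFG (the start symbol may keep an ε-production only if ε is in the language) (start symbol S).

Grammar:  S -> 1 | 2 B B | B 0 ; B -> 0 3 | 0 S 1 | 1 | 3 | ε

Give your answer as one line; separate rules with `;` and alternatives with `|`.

Nullable nonterminals: {B}.
ε ∉ L(G), so no ε-production is kept.
Add the nullable-subset variants: S → 2 B B gives 2 B B | 2 B | 2. S → B 0 gives B 0 | 0.

S -> 1 | 2 B B | 2 B | 2 | B 0 | 0; B -> 0 3 | 0 S 1 | 1 | 3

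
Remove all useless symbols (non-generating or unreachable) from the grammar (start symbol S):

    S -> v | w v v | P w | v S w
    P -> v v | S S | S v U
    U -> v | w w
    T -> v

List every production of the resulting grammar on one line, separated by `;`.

S -> v | w v v | P w | v S w; P -> v v | S S | S v U; U -> v | w w

Generating nonterminals: {P, S, T, U}.
Reachable from S after that: {P, S, U}.
Removed useless symbols: {T} and every production mentioning them.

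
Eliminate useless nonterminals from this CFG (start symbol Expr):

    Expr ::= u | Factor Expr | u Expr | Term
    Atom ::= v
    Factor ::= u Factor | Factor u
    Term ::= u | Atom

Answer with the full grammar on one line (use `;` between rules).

Expr ::= u | u Expr | Term; Atom ::= v; Term ::= u | Atom

Generating nonterminals: {Atom, Expr, Term}.
Reachable from Expr after that: {Atom, Expr, Term}.
Removed useless symbols: {Factor} and every production mentioning them.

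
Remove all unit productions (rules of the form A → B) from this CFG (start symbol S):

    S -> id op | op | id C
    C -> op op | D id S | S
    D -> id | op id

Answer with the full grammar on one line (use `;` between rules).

S -> id op | op | id C; C -> op op | D id S | id op | op | id C; D -> id | op id

Unit pairs: C ⇒* {S}.
Replace each nonterminal's rules with the union of the non-unit rules of every nonterminal it unit-derives.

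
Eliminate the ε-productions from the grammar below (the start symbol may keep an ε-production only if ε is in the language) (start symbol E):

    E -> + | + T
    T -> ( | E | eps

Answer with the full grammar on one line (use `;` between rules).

E -> + | + T; T -> ( | E

The nullable symbols are {T}.
ε ∉ L(G), so no ε-production is kept.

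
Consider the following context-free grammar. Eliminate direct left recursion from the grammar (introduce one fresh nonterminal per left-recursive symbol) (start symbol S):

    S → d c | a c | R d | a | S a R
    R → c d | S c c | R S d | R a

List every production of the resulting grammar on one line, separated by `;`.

Directly left-recursive nonterminals: S, R.
For S: α = {a R}, β = {d c, a c, R d, a}. Rewrite as S → β S' and S' → α S' | ε.
For R: α = {S d, a}, β = {c d, S c c}. Rewrite as R → β R' and R' → α R' | ε.

S → d c S' | a c S' | R d S' | a S'; R → c d R' | S c c R'; S' → a R S' | ε; R' → S d R' | a R' | ε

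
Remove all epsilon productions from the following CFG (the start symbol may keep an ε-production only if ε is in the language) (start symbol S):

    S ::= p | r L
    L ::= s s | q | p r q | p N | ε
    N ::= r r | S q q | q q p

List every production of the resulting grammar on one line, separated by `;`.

Nullable nonterminals: {L}.
ε ∉ L(G), so no ε-production is kept.
Expand every rule over subsets of its nullable positions: S → r L gives r L | r.

S ::= p | r L | r; L ::= s s | q | p r q | p N; N ::= r r | S q q | q q p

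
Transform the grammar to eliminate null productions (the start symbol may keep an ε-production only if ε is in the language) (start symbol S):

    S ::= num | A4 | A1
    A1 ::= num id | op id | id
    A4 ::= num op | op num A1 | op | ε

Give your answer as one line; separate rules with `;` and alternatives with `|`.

S ::= num | A4 | A1 | ε; A1 ::= num id | op id | id; A4 ::= num op | op num A1 | op

The nullable symbols are {A4, S}.
ε ∈ L(G) since S is nullable, so keep S → ε.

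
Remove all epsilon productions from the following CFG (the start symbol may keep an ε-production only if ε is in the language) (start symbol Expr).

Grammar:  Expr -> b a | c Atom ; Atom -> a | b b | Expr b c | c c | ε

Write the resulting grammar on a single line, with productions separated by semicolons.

Nullable nonterminals: {Atom}.
ε ∉ L(G), so no ε-production is kept.
For each production, add variants omitting each subset of nullable occurrences: Expr → c Atom gives c Atom | c.

Expr -> b a | c Atom | c; Atom -> a | b b | Expr b c | c c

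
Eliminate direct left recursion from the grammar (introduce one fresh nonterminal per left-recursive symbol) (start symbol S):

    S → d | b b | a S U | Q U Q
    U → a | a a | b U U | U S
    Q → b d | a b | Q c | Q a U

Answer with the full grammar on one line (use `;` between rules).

S → d | b b | a S U | Q U Q; U → a U' | a a U' | b U U U'; Q → b d Q' | a b Q'; U' → S U' | ε; Q' → c Q' | a U Q' | ε

Left recursion appears on U, Q.
For U: α = {S}, β = {a, a a, b U U}. Rewrite as U → β U' and U' → α U' | ε.
For Q: α = {c, a U}, β = {b d, a b}. Rewrite as Q → β Q' and Q' → α Q' | ε.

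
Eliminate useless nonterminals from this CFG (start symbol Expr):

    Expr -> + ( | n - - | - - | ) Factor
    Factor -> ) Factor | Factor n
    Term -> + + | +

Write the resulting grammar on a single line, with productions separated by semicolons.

Generating nonterminals: {Expr, Term}.
Reachable from Expr after that: {Expr}.
Removed useless symbols: {Factor, Term} and every production mentioning them.

Expr -> + ( | n - - | - -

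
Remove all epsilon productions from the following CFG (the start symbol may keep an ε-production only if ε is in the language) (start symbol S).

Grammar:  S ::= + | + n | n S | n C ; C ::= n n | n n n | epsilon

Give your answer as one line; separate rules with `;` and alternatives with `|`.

Nullable set = {C}.
ε ∉ L(G), so no ε-production is kept.
For each production, add variants omitting each subset of nullable occurrences: S → n C gives n C | n.

S ::= + | + n | n S | n C | n; C ::= n n | n n n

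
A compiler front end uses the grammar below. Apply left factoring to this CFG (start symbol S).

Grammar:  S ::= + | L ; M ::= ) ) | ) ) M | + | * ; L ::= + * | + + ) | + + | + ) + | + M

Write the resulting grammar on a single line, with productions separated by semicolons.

S ::= + | L; M ::= + | * | ) ) M'; L ::= + L'; M' ::= ε | M; L' ::= * | ) + | M | + L''; L'' ::= ) | ε

M has alternatives sharing prefix ') )': factor to M → ) ) M' with M' → ε | M.
L has alternatives sharing prefix '+': factor to L → + L' with L' → * | + ) | + | ) + | M.
L' has alternatives sharing prefix '+': factor to L' → + L'' with L'' → ) | ε.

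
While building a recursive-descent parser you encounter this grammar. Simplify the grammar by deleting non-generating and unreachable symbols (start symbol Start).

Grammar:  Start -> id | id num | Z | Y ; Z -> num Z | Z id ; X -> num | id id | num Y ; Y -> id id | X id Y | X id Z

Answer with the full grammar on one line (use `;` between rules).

Generating nonterminals: {Start, X, Y}.
Reachable from Start after that: {Start, X, Y}.
Removed useless symbols: {Z} and every production mentioning them.

Start -> id | id num | Y; X -> num | id id | num Y; Y -> id id | X id Y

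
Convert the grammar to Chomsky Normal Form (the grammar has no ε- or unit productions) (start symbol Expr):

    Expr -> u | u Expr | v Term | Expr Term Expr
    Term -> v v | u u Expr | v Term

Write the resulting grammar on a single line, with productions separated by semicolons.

Introduce a nonterminal for each terminal appearing in a rule of length ≥ 2: X1 → u, X2 → v.
Binarize each right-hand side of length ≥ 3 by chaining fresh nonterminals (Y1, Y2, …): affected rules were Expr → Expr Term Expr; Term → X1 X1 Expr.

Expr -> u | X1 Expr | X2 Term | Expr Y1; Term -> X2 X2 | X1 Y2 | X2 Term; X1 -> u; X2 -> v; Y1 -> Term Expr; Y2 -> X1 Expr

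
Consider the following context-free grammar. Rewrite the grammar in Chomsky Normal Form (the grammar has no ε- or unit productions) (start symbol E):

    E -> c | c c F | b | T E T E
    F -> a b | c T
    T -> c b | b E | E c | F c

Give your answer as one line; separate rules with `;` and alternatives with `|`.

Introduce a nonterminal for each terminal appearing in a rule of length ≥ 2: X1 → c, X2 → a, X3 → b.
Binarize each right-hand side of length ≥ 3 by chaining fresh nonterminals (Y1, Y2, …): affected rules were E → X1 X1 F; E → T E T E.

E -> c | X1 Y1 | b | T Y2; F -> X2 X3 | X1 T; T -> X1 X3 | X3 E | E X1 | F X1; X1 -> c; X2 -> a; X3 -> b; Y1 -> X1 F; Y2 -> E Y3; Y3 -> T E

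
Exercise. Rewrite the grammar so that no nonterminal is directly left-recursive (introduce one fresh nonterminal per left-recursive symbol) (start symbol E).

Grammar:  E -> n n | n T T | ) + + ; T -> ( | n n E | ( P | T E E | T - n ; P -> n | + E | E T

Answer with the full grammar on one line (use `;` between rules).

E -> n n | n T T | ) + +; T -> ( T' | n n E T' | ( P T'; P -> n | + E | E T; T' -> E E T' | - n T' | ε

T is directly left-recursive.
For T: α = {E E, - n}, β = {(, n n E, ( P}. Rewrite as T → β T' and T' → α T' | ε.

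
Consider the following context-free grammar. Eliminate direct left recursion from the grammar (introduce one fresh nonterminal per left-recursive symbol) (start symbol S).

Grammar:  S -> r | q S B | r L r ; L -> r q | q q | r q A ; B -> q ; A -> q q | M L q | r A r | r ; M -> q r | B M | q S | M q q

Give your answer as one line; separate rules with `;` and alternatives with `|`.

Left recursion appears on M.
For M: α = {q q}, β = {q r, B M, q S}. Rewrite as M → β M' and M' → α M' | ε.

S -> r | q S B | r L r; L -> r q | q q | r q A; B -> q; A -> q q | M L q | r A r | r; M -> q r M' | B M M' | q S M'; M' -> q q M' | ε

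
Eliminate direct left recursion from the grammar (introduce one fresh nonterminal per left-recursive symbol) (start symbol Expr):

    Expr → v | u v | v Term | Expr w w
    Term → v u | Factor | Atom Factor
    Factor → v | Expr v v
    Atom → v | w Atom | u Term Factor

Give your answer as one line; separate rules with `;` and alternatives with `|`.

Expr → v Expr1 | u v Expr1 | v Term Expr1; Term → v u | Factor | Atom Factor; Factor → v | Expr v v; Atom → v | w Atom | u Term Factor; Expr1 → w w Expr1 | ε

Left recursion appears on Expr.
For Expr: α = {w w}, β = {v, u v, v Term}. Rewrite as Expr → β Expr1 and Expr1 → α Expr1 | ε.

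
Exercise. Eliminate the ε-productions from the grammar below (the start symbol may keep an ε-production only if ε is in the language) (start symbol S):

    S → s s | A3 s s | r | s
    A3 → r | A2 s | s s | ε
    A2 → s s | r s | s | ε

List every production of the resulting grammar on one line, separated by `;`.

Nullable set = {A2, A3}.
ε ∉ L(G), so no ε-production is kept.
Expand every rule over subsets of its nullable positions: A3 → A2 s gives A2 s | s.

S → s s | A3 s s | r | s; A3 → r | A2 s | s | s s; A2 → s s | r s | s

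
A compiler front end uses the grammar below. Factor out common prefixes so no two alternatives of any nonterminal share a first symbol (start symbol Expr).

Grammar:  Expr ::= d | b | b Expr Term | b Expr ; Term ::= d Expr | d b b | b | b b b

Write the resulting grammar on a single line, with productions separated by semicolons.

Expr ::= d | b Expr1; Term ::= d Term1 | b Term2; Expr1 ::= ε | Expr Expr11; Term1 ::= Expr | b b; Term2 ::= ε | b b; Expr11 ::= Term | ε

Expr has alternatives sharing prefix 'b': factor to Expr → b Expr1 with Expr1 → ε | Expr Term | Expr.
Term has alternatives sharing prefix 'd': factor to Term → d Term1 with Term1 → Expr | b b.
Term has alternatives sharing prefix 'b': factor to Term → b Term2 with Term2 → ε | b b.
Expr1 has alternatives sharing prefix 'Expr': factor to Expr1 → Expr Expr11 with Expr11 → Term | ε.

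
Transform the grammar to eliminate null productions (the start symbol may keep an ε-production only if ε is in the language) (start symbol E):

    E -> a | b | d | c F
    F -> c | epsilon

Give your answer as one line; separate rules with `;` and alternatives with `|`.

E -> a | b | d | c F | c; F -> c

The nullable symbols are {F}.
ε ∉ L(G), so no ε-production is kept.
For each production, add variants omitting each subset of nullable occurrences: E → c F gives c F | c.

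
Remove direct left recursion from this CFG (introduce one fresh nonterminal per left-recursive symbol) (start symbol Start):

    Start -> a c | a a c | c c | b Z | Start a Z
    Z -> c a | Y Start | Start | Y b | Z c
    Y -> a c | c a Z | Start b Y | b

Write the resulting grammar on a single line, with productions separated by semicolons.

Start -> a c Start1 | a a c Start1 | c c Start1 | b Z Start1; Z -> c a Z1 | Y Start Z1 | Start Z1 | Y b Z1; Y -> a c | c a Z | Start b Y | b; Start1 -> a Z Start1 | ε; Z1 -> c Z1 | ε

Left recursion appears on Start, Z.
For Start: α = {a Z}, β = {a c, a a c, c c, b Z}. Rewrite as Start → β Start1 and Start1 → α Start1 | ε.
For Z: α = {c}, β = {c a, Y Start, Start, Y b}. Rewrite as Z → β Z1 and Z1 → α Z1 | ε.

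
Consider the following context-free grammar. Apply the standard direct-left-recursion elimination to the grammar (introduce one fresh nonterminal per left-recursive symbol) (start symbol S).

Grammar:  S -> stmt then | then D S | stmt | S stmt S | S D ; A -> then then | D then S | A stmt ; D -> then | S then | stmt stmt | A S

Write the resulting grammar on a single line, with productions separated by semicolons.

S, A are directly left-recursive.
For S: α = {stmt S, D}, β = {stmt then, then D S, stmt}. Rewrite as S → β S' and S' → α S' | ε.
For A: α = {stmt}, β = {then then, D then S}. Rewrite as A → β A' and A' → α A' | ε.

S -> stmt then S' | then D S S' | stmt S'; A -> then then A' | D then S A'; D -> then | S then | stmt stmt | A S; S' -> stmt S S' | D S' | ε; A' -> stmt A' | ε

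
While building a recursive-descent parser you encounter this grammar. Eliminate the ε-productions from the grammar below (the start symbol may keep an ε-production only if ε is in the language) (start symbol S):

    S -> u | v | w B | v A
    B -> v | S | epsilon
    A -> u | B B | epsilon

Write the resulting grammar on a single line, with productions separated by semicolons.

Nullable nonterminals: {A, B}.
ε ∉ L(G), so no ε-production is kept.
Add the nullable-subset variants: S → w B gives w B | w. A → B B gives B B | B.

S -> u | v | w B | w | v A; B -> v | S; A -> u | B B | B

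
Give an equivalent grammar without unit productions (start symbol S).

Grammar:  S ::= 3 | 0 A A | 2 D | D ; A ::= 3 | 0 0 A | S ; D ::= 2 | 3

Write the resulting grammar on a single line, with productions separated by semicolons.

S ::= 2 | 3 | 0 A A | 2 D; A ::= 2 | 3 | 0 A A | 2 D | 0 0 A; D ::= 2 | 3

Unit pairs: A ⇒* {D, S}; S ⇒* {D}.
For every A with A ⇒* B via unit rules, add B's non-unit alternatives to A; then delete every rule of the form X → Y.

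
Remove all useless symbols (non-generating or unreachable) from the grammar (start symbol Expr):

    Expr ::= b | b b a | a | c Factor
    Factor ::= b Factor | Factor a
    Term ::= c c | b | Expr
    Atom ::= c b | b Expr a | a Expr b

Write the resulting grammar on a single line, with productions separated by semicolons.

Expr ::= b | b b a | a

Generating nonterminals: {Atom, Expr, Term}.
Reachable from Expr after that: {Expr}.
Removed useless symbols: {Atom, Factor, Term} and every production mentioning them.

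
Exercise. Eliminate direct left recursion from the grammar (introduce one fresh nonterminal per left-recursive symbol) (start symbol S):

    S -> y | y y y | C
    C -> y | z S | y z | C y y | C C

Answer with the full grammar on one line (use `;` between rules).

S -> y | y y y | C; C -> y C' | z S C' | y z C'; C' -> y y C' | C C' | ε

Directly left-recursive nonterminal: C.
For C: α = {y y, C}, β = {y, z S, y z}. Rewrite as C → β C' and C' → α C' | ε.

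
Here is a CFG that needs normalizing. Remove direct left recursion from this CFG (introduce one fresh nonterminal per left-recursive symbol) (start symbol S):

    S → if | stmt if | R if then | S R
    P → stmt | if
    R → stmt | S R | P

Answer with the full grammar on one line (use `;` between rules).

S is directly left-recursive.
For S: α = {R}, β = {if, stmt if, R if then}. Rewrite as S → β S' and S' → α S' | ε.

S → if S' | stmt if S' | R if then S'; P → stmt | if; R → stmt | S R | P; S' → R S' | ε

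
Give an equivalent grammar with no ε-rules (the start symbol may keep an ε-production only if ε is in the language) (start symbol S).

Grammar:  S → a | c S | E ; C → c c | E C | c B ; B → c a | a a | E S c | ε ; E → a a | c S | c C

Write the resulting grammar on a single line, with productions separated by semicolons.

S → a | c S | E; C → c c | E C | c B | c; B → c a | a a | E S c; E → a a | c S | c C

Nullable set = {B}.
ε ∉ L(G), so no ε-production is kept.
Add the nullable-subset variants: C → c B gives c B | c.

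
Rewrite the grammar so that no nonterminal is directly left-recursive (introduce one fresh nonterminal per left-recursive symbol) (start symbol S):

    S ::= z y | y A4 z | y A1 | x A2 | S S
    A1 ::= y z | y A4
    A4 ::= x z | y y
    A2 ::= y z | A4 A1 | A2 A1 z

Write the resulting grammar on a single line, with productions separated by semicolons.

S, A2 are directly left-recursive.
For S: α = {S}, β = {z y, y A4 z, y A1, x A2}. Rewrite as S → β S' and S' → α S' | ε.
For A2: α = {A1 z}, β = {y z, A4 A1}. Rewrite as A2 → β A2' and A2' → α A2' | ε.

S ::= z y S' | y A4 z S' | y A1 S' | x A2 S'; A1 ::= y z | y A4; A4 ::= x z | y y; A2 ::= y z A2' | A4 A1 A2'; S' ::= S S' | ε; A2' ::= A1 z A2' | ε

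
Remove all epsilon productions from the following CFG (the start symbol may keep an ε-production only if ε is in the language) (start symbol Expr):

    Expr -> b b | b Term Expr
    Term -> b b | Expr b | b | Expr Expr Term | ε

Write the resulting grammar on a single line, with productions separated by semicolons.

Expr -> b b | b Term Expr | b Expr; Term -> b b | Expr b | b | Expr Expr Term | Expr Expr

Nullable nonterminals: {Term}.
ε ∉ L(G), so no ε-production is kept.
Add the nullable-subset variants: Expr → b Term Expr gives b Term Expr | b Expr. Term → Expr Expr Term gives Expr Expr Term | Expr Expr.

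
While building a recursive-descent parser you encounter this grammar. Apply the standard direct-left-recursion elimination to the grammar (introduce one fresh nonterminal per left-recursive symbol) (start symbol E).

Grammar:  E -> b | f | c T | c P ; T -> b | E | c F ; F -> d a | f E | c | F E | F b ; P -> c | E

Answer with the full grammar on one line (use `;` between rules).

Left recursion appears on F.
For F: α = {E, b}, β = {d a, f E, c}. Rewrite as F → β F' and F' → α F' | ε.

E -> b | f | c T | c P; T -> b | E | c F; F -> d a F' | f E F' | c F'; P -> c | E; F' -> E F' | b F' | ε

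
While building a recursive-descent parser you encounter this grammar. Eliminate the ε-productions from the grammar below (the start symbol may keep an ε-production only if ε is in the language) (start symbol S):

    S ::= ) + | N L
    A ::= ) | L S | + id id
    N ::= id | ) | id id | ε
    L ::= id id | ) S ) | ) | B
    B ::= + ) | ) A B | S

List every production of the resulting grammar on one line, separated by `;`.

The nullable symbols are {N}.
ε ∉ L(G), so no ε-production is kept.
For each production, add variants omitting each subset of nullable occurrences: S → N L gives N L | L.

S ::= ) + | N L | L; A ::= ) | L S | + id id; N ::= id | ) | id id; L ::= id id | ) S ) | ) | B; B ::= + ) | ) A B | S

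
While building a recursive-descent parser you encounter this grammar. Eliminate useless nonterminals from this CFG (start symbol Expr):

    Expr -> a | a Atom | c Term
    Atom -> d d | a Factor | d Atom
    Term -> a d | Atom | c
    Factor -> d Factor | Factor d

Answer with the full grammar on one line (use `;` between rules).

Generating nonterminals: {Atom, Expr, Term}.
Reachable from Expr after that: {Atom, Expr, Term}.
Removed useless symbols: {Factor} and every production mentioning them.

Expr -> a | a Atom | c Term; Atom -> d d | d Atom; Term -> a d | Atom | c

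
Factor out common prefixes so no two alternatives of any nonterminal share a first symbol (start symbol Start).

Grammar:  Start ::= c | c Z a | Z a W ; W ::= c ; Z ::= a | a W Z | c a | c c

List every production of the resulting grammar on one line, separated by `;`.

Start has alternatives sharing prefix 'c': factor to Start → c Start1 with Start1 → ε | Z a.
Z has alternatives sharing prefix 'a': factor to Z → a Z1 with Z1 → ε | W Z.
Z has alternatives sharing prefix 'c': factor to Z → c Z2 with Z2 → a | c.

Start ::= Z a W | c Start1; W ::= c; Z ::= a Z1 | c Z2; Start1 ::= epsilon | Z a; Z1 ::= epsilon | W Z; Z2 ::= a | c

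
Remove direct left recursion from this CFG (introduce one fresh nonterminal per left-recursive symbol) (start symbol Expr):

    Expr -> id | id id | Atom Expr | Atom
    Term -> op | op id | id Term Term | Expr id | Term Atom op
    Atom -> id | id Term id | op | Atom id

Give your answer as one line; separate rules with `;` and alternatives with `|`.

Left recursion appears on Term, Atom.
For Term: α = {Atom op}, β = {op, op id, id Term Term, Expr id}. Rewrite as Term → β Term1 and Term1 → α Term1 | ε.
For Atom: α = {id}, β = {id, id Term id, op}. Rewrite as Atom → β Atom1 and Atom1 → α Atom1 | ε.

Expr -> id | id id | Atom Expr | Atom; Term -> op Term1 | op id Term1 | id Term Term Term1 | Expr id Term1; Atom -> id Atom1 | id Term id Atom1 | op Atom1; Term1 -> Atom op Term1 | ε; Atom1 -> id Atom1 | ε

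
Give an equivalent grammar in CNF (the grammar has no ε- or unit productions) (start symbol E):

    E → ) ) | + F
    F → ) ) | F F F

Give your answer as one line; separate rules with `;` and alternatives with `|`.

E → X1 X1 | X2 F; F → X1 X1 | F Y1; X1 → ); X2 → +; Y1 → F F

Introduce a nonterminal for each terminal appearing in a rule of length ≥ 2: X1 → ), X2 → +.
Binarize each right-hand side of length ≥ 3 by chaining fresh nonterminals (Y1, Y2, …): affected rules were F → F F F.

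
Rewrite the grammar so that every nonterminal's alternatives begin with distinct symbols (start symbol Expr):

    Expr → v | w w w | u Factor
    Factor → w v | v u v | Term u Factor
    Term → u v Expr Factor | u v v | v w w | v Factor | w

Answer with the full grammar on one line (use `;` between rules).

Expr → v | w w w | u Factor; Factor → w v | v u v | Term u Factor; Term → w | u v Term1 | v Term2; Term1 → Expr Factor | v; Term2 → w w | Factor

Term has alternatives sharing prefix 'u v': factor to Term → u v Term1 with Term1 → Expr Factor | v.
Term has alternatives sharing prefix 'v': factor to Term → v Term2 with Term2 → w w | Factor.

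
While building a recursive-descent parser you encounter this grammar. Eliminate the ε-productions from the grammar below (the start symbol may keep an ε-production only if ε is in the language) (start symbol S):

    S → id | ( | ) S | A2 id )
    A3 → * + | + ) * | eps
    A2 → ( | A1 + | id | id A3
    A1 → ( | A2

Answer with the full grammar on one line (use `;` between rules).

S → id | ( | ) S | A2 id ); A3 → * + | + ) *; A2 → ( | A1 + | id | id A3; A1 → ( | A2

The nullable symbols are {A3}.
ε ∉ L(G), so no ε-production is kept.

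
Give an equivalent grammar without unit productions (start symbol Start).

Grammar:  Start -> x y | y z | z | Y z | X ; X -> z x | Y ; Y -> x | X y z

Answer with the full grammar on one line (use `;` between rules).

Start -> x y | y z | z | Y z | z x | x | X y z; X -> z x | x | X y z; Y -> x | X y z

Unit pairs: Start ⇒* {X, Y}; X ⇒* {Y}.
For every A with A ⇒* B via unit rules, add B's non-unit alternatives to A; then delete every rule of the form X → Y.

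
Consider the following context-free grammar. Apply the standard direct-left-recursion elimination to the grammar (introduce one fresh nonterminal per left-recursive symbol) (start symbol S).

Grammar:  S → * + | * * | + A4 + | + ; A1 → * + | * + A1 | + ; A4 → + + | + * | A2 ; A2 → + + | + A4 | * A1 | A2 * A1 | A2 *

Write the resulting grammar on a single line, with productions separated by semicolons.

Directly left-recursive nonterminal: A2.
For A2: α = {* A1, *}, β = {+ +, + A4, * A1}. Rewrite as A2 → β A2' and A2' → α A2' | ε.

S → * + | * * | + A4 + | +; A1 → * + | * + A1 | +; A4 → + + | + * | A2; A2 → + + A2' | + A4 A2' | * A1 A2'; A2' → * A1 A2' | * A2' | ε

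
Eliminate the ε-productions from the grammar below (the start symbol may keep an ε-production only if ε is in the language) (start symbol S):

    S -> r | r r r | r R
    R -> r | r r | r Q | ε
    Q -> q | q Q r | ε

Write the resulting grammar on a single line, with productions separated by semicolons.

S -> r | r r r | r R; R -> r | r r | r Q; Q -> q | q Q r | q r

Nullable nonterminals: {Q, R}.
ε ∉ L(G), so no ε-production is kept.
For each production, add variants omitting each subset of nullable occurrences: Q → q Q r gives q Q r | q r.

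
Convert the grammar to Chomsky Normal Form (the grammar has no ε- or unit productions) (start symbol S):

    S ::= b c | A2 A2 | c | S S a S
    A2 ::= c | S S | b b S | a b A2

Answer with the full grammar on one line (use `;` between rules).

Introduce a nonterminal for each terminal appearing in a rule of length ≥ 2: X1 → b, X2 → c, X3 → a.
Binarize each right-hand side of length ≥ 3 by chaining fresh nonterminals (Y1, Y2, …): affected rules were S → S S X3 S; A2 → X1 X1 S; A2 → X3 X1 A2.

S ::= X1 X2 | A2 A2 | c | S Y1; A2 ::= c | S S | X1 Y3 | X3 Y4; X1 ::= b; X2 ::= c; X3 ::= a; Y1 ::= S Y2; Y2 ::= X3 S; Y3 ::= X1 S; Y4 ::= X1 A2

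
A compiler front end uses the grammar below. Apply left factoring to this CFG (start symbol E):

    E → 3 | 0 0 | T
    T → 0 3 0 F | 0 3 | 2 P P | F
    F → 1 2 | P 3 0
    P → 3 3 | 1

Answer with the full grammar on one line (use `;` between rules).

T has alternatives sharing prefix '0 3': factor to T → 0 3 T' with T' → 0 F | ε.

E → 3 | 0 0 | T; T → 2 P P | F | 0 3 T'; F → 1 2 | P 3 0; P → 3 3 | 1; T' → 0 F | ε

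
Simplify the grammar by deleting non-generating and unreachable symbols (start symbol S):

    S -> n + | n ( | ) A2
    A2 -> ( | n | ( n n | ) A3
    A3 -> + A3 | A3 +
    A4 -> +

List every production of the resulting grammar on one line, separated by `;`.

S -> n + | n ( | ) A2; A2 -> ( | n | ( n n

Generating nonterminals: {A2, A4, S}.
Reachable from S after that: {A2, S}.
Removed useless symbols: {A3, A4} and every production mentioning them.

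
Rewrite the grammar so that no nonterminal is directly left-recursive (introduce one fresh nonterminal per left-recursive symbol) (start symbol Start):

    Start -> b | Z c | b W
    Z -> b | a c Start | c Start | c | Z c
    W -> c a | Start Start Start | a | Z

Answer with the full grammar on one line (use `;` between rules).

Start -> b | Z c | b W; Z -> b Z1 | a c Start Z1 | c Start Z1 | c Z1; W -> c a | Start Start Start | a | Z; Z1 -> c Z1 | eps

Directly left-recursive nonterminal: Z.
For Z: α = {c}, β = {b, a c Start, c Start, c}. Rewrite as Z → β Z1 and Z1 → α Z1 | ε.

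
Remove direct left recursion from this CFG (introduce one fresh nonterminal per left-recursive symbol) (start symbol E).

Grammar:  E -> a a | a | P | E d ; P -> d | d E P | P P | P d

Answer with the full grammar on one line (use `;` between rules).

E -> a a E' | a E' | P E'; P -> d P' | d E P P'; E' -> d E' | eps; P' -> P P' | d P' | eps

Directly left-recursive nonterminals: E, P.
For E: α = {d}, β = {a a, a, P}. Rewrite as E → β E' and E' → α E' | ε.
For P: α = {P, d}, β = {d, d E P}. Rewrite as P → β P' and P' → α P' | ε.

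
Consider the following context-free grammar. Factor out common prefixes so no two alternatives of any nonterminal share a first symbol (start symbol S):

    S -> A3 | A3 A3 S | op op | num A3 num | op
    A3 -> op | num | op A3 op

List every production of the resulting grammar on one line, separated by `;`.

S -> num A3 num | A3 S' | op S''; A3 -> num | op A3'; S' -> ε | A3 S; S'' -> op | ε; A3' -> ε | A3 op

S has alternatives sharing prefix 'A3': factor to S → A3 S' with S' → ε | A3 S.
S has alternatives sharing prefix 'op': factor to S → op S'' with S'' → op | ε.
A3 has alternatives sharing prefix 'op': factor to A3 → op A3' with A3' → ε | A3 op.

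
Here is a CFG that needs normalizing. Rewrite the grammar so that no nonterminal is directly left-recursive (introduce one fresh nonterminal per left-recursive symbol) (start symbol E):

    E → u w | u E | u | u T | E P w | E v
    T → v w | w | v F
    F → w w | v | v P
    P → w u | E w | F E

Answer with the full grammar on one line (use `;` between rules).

E → u w E' | u E E' | u E' | u T E'; T → v w | w | v F; F → w w | v | v P; P → w u | E w | F E; E' → P w E' | v E' | ε

Left recursion appears on E.
For E: α = {P w, v}, β = {u w, u E, u, u T}. Rewrite as E → β E' and E' → α E' | ε.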